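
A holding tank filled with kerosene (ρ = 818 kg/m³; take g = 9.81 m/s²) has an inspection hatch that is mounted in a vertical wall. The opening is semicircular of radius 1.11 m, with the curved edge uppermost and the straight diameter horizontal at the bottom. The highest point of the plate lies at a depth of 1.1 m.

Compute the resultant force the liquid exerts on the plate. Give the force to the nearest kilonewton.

γ = ρg = 818 × 9.81 / 1000 = 8.02458 kN/m³.
The centroid lies 4r/(3π) = 0.471099 m above the diameter, so r − 4r/(3π) = 1.11 − 0.471099 = 0.638901 m below the topmost point, so the centroid depth is h_c = 1.1 + 0.638901 = 1.7389 m.
A = πr²/2 = π × 1.11²/2 = 1.93538 m².
Resultant F = γ·h_c·A = 8.02458 × 1.7389 × 1.93538 = 27.0062 kN.

F ≈ 27 kN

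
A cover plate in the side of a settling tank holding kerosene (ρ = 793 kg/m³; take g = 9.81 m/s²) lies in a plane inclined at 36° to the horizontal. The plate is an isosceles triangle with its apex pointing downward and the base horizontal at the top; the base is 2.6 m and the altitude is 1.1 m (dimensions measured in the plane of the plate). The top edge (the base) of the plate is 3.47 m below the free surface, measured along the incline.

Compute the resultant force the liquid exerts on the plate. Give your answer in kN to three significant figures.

γ = ρg = 793 × 9.81 / 1000 = 7.77933 kN/m³.
Let θ = 36° be the plate's angle to the horizontal; measure y along the incline from where the plane meets the free surface. Vertical depth h = y·sinθ with sinθ = 0.587785.
With the apex down, the centroid sits h/3 = 1.1/3 = 0.366667 m below the base (the top edge), so y_c = 3.47 + 0.366667 = 3.83667 m and h_c = 3.83667 × 0.587785 = 2.25514 m.
A = ½ × 2.6 × 1.1 = 1.43 m².
Resultant F = γ·h_c·A = 7.77933 × 2.25514 × 1.43 = 25.0872 kN.

F ≈ 25.1 kN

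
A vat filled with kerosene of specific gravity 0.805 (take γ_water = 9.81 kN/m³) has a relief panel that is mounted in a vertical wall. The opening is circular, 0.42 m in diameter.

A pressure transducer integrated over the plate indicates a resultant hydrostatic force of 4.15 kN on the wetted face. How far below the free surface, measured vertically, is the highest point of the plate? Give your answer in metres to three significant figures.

d_top ≈ 3.58 m

γ = 0.805 × 9.81 = 7.89705 kN/m³.
A = π(0.21)² = 0.138544 m².
From F = γ·h_c·A, the centroid depth is h_c = 4.15/(7.89705 × 0.138544) = 3.79311 m.
The centroid is at the centre, 0.21 m below the top of the plate, so the highest point sits at h_top = 3.79311 − 0.21 = 3.58311 m below the surface.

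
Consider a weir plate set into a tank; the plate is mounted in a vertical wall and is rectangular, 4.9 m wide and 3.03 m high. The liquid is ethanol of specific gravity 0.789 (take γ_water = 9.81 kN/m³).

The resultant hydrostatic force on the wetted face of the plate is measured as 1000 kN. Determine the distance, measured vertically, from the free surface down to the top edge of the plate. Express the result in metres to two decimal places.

γ = 0.789 × 9.81 = 7.74009 kN/m³.
A = 4.9 × 3.03 = 14.847 m².
From F = γ·h_c·A, the centroid depth is h_c = 1000/(7.74009 × 14.847) = 8.70192 m.
The centroid lies 3.03/2 = 1.515 m below the top edge, so the top edge sits at h_top = 8.70192 − 1.515 = 7.18692 m below the surface.

d_top ≈ 7.19 m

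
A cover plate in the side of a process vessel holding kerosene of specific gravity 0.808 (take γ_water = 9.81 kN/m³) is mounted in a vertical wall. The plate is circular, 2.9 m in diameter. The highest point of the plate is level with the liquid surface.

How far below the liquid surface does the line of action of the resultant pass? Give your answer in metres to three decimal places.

γ = 0.808 × 9.81 = 7.92648 kN/m³.
The centroid is at the centre, 1.45 m below the top of the plate, so the centroid depth is h_c = 1.45 m.
A = π(1.45)² = 6.6052 m².
Resultant F = γ·h_c·A = 7.92648 × 1.45 × 6.6052 = 75.9162 kN.
I_c = πr⁴/4 = π × 1.45⁴/4 = 3.47186 m⁴.
Centre of pressure: y_p = y_c + I_c/(y_c·A) = 1.45 + 3.47186/(1.45 × 6.6052) = 1.45 + 0.3625 = 1.8125 m along the plane.

h_p = 1.813 m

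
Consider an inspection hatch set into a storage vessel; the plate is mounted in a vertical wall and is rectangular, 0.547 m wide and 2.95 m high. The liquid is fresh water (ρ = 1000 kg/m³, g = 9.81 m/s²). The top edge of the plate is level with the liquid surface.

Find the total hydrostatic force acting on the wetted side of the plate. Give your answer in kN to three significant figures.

F ≈ 23.3 kN

γ = ρg = 1000 × 9.81 = 9810 N/m³ = 9.81 kN/m³.
The centroid lies 2.95/2 = 1.475 m below the top edge, so the centroid depth is h_c = 1.475 m.
A = 0.547 × 2.95 = 1.61365 m².
Resultant F = γ·h_c·A = 9.81 × 1.475 × 1.61365 = 23.3491 kN.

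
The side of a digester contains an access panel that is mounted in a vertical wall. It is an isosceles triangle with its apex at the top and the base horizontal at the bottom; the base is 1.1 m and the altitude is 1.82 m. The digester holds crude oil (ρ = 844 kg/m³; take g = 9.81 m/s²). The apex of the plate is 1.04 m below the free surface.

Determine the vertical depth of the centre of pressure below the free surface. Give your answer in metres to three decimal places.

h_p = 2.335 m

γ = ρg = 844 × 9.81 / 1000 = 8.27964 kN/m³.
With the apex up, the centroid sits 2h/3 = 2 × 1.82/3 = 1.21333 m below the apex, so the centroid depth is h_c = 1.04 + 1.21333 = 2.25333 m.
A = ½ × 1.1 × 1.82 = 1.001 m².
Resultant F = γ·h_c·A = 8.27964 × 2.25333 × 1.001 = 18.6754 kN.
I_c = b·h³/36 = 1.1 × 1.82³/36 = 0.184206 m⁴.
Centre of pressure: y_p = y_c + I_c/(y_c·A) = 2.25333 + 0.184206/(2.25333 × 1.001) = 2.25333 + 0.0816667 = 2.335 m along the plane.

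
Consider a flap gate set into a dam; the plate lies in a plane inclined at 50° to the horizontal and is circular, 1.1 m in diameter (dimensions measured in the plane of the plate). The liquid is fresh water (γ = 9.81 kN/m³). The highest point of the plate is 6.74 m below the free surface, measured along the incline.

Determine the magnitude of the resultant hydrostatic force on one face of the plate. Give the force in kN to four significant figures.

γ = 9.81 kN/m³.
Let θ = 50° be the plate's angle to the horizontal; measure y along the incline from where the plane meets the free surface. Vertical depth h = y·sinθ with sinθ = 0.766044.
The centroid is at the centre, 0.55 m below the top of the plate, so y_c = 6.74 + 0.55 = 7.29 m and h_c = 7.29 × 0.766044 = 5.58446 m.
A = π(0.55)² = 0.950332 m².
Resultant F = γ·h_c·A = 9.81 × 5.58446 × 0.950332 = 52.0626 kN.

F ≈ 52.06 kN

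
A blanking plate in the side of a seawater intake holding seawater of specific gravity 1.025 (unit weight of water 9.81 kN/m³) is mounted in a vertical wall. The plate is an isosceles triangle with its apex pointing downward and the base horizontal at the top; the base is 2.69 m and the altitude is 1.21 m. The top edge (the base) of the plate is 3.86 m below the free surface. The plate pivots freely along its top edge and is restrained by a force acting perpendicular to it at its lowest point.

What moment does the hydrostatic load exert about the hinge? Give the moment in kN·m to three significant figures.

M ≈ 29.5 kN·m

γ = 1.025 × 9.81 = 10.05525 kN/m³.
With the apex down, the centroid sits h/3 = 1.21/3 = 0.403333 m below the base (the top edge), so the centroid depth is h_c = 3.86 + 0.403333 = 4.26333 m.
A = ½ × 2.69 × 1.21 = 1.62745 m².
Resultant F = γ·h_c·A = 10.05525 × 4.26333 × 1.62745 = 69.7669 kN.
I_c = b·h³/36 = 2.69 × 1.21³/36 = 0.132375 m⁴.
Centre of pressure: y_p = y_c + I_c/(y_c·A) = 4.26333 + 0.132375/(4.26333 × 1.62745) = 4.26333 + 0.0190787 = 4.28241 m along the plane.
The resultant acts 0.403333 + 0.0190787 = 0.422412 m (along the plate) below the hinge at the top edge, so the moment about the hinge is M = F × 0.422412 = 69.7669 × 0.422412 = 29.4704 kN·m.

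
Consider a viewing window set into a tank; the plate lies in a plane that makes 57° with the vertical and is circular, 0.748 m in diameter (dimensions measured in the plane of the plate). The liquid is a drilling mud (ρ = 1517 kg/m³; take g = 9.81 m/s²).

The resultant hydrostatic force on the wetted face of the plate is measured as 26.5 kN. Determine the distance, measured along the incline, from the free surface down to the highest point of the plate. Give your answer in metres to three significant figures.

γ = ρg = 1517 × 9.81 / 1000 = 14.88177 kN/m³.
A = π(0.374)² = 0.439433 m².
From F = γ·h_c·A, the centroid depth is h_c = 26.5/(14.88177 × 0.439433) = 4.05227 m.
The plate makes 57° with the vertical, i.e. θ = 90° − 57° = 33° to the horizontal. Measuring y along the incline from the free-surface line, vertical depth h = y·sinθ with sinθ = 0.544639.
Along the incline, y_c = h_c/sinθ = 4.05227/0.544639 = 7.44029 m.
The centroid is at the centre, 0.374 m below the top of the plate, so the highest point sits at y_top = 7.44029 − 0.374 = 7.06629 m along the incline.

y_top ≈ 7.07 m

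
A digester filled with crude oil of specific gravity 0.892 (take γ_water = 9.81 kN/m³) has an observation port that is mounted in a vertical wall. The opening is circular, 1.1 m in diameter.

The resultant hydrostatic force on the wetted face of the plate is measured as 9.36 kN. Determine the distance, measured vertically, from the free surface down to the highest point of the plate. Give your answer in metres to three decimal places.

γ = 0.892 × 9.81 = 8.75052 kN/m³.
A = π(0.55)² = 0.950332 m².
From F = γ·h_c·A, the centroid depth is h_c = 9.36/(8.75052 × 0.950332) = 1.12555 m.
The centroid is at the centre, 0.55 m below the top of the plate, so the highest point sits at h_top = 1.12555 − 0.55 = 0.57555 m below the surface.

d_top ≈ 0.576 m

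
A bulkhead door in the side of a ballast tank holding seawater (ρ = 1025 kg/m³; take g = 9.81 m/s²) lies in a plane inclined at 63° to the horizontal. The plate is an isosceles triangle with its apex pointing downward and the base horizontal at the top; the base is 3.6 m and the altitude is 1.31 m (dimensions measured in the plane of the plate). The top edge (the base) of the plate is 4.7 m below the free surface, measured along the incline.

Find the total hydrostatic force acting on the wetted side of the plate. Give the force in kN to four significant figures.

F ≈ 108.5 kN

γ = ρg = 1025 × 9.81 / 1000 = 10.05525 kN/m³.
Let θ = 63° be the plate's angle to the horizontal; measure y along the incline from where the plane meets the free surface. Vertical depth h = y·sinθ with sinθ = 0.891007.
With the apex down, the centroid sits h/3 = 1.31/3 = 0.436667 m below the base (the top edge), so y_c = 4.7 + 0.436667 = 5.13667 m and h_c = 5.13667 × 0.891007 = 4.57681 m.
A = ½ × 3.6 × 1.31 = 2.358 m².
Resultant F = γ·h_c·A = 10.05525 × 4.57681 × 2.358 = 108.517 kN.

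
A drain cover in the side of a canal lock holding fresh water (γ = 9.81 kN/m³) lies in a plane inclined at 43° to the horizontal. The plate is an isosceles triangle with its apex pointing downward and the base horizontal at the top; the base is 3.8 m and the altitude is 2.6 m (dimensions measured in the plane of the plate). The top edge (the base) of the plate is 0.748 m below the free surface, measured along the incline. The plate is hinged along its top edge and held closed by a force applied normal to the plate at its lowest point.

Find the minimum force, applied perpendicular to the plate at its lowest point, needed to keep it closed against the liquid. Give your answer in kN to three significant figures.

P ≈ 22.6 kN

γ = 9.81 kN/m³.
Let θ = 43° be the plate's angle to the horizontal; measure y along the incline from where the plane meets the free surface. Vertical depth h = y·sinθ with sinθ = 0.681998.
With the apex down, the centroid sits h/3 = 2.6/3 = 0.866667 m below the base (the top edge), so y_c = 0.748 + 0.866667 = 1.61467 m and h_c = 1.61467 × 0.681998 = 1.1012 m.
A = ½ × 3.8 × 2.6 = 4.94 m².
Resultant F = γ·h_c·A = 9.81 × 1.1012 × 4.94 = 53.3657 kN.
I_c = b·h³/36 = 3.8 × 2.6³/36 = 1.85524 m⁴.
Centre of pressure: y_p = y_c + I_c/(y_c·A) = 1.61467 + 1.85524/(1.61467 × 4.94) = 1.61467 + 0.232589 = 1.84726 m along the plane.
The resultant acts 0.866667 + 0.232589 = 1.09926 m (along the plate) below the hinge at the top edge, so the moment about the hinge is M = F × 1.09926 = 53.3657 × 1.09926 = 58.6628 kN·m.
A normal force at the bottom, 2.6 m from the hinge, must supply this moment: P = 58.6628/2.6 = 22.5626 kN.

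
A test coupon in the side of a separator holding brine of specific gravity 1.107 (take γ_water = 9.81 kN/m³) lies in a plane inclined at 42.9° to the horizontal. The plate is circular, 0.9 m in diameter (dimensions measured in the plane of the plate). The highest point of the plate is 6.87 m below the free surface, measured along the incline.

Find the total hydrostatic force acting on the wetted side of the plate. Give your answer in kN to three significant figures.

F ≈ 34.4 kN

γ = 1.107 × 9.81 = 10.85967 kN/m³.
Let θ = 42.9° be the plate's angle to the horizontal; measure y along the incline from where the plane meets the free surface. Vertical depth h = y·sinθ with sinθ = 0.680721.
The centroid is at the centre, 0.45 m below the top of the plate, so y_c = 6.87 + 0.45 = 7.32 m and h_c = 7.32 × 0.680721 = 4.98288 m.
A = π(0.45)² = 0.636173 m².
Resultant F = γ·h_c·A = 10.85967 × 4.98288 × 0.636173 = 34.4249 kN.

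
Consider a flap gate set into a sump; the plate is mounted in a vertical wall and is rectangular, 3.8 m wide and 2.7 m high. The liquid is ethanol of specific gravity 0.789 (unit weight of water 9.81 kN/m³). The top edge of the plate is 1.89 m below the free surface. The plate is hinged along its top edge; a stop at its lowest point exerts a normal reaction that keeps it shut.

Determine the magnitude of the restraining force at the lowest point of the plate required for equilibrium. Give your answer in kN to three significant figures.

P ≈ 147 kN

γ = 0.789 × 9.81 = 7.74009 kN/m³.
The centroid lies 2.7/2 = 1.35 m below the top edge, so the centroid depth is h_c = 1.89 + 1.35 = 3.24 m.
A = 3.8 × 2.7 = 10.26 m².
Resultant F = γ·h_c·A = 7.74009 × 3.24 × 10.26 = 257.299 kN.
I_c = b·h³/12 = 3.8 × 2.7³/12 = 6.23295 m⁴.
Centre of pressure: y_p = y_c + I_c/(y_c·A) = 3.24 + 6.23295/(3.24 × 10.26) = 3.24 + 0.1875 = 3.4275 m along the plane.
The resultant acts 1.35 + 0.1875 = 1.5375 m (along the plate) below the hinge at the top edge, so the moment about the hinge is M = F × 1.5375 = 257.299 × 1.5375 = 395.597 kN·m.
A normal force at the bottom, 2.7 m from the hinge, must supply this moment: P = 395.597/2.7 = 146.517 kN.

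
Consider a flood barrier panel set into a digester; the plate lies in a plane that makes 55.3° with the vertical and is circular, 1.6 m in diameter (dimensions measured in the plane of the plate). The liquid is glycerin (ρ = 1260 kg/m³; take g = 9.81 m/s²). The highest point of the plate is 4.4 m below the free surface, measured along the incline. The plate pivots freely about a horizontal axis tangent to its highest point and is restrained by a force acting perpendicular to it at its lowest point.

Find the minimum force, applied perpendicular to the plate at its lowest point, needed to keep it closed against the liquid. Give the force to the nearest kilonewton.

P ≈ 38 kN

γ = ρg = 1260 × 9.81 / 1000 = 12.3606 kN/m³.
The plate makes 55.3° with the vertical, i.e. θ = 90° − 55.3° = 34.7° to the horizontal. Measuring y along the incline from the free-surface line, vertical depth h = y·sinθ with sinθ = 0.569280.
The centroid is at the centre, 0.8 m below the top of the plate, so y_c = 4.4 + 0.8 = 5.2 m and h_c = 5.2 × 0.569280 = 2.96026 m.
A = π(0.8)² = 2.01062 m².
Resultant F = γ·h_c·A = 12.3606 × 2.96026 × 2.01062 = 73.5698 kN.
I_c = πr⁴/4 = π × 0.8⁴/4 = 0.321699 m⁴.
Centre of pressure: y_p = y_c + I_c/(y_c·A) = 5.2 + 0.321699/(5.2 × 2.01062) = 5.2 + 0.0307692 = 5.23077 m along the plane.
The resultant acts 0.8 + 0.0307692 = 0.830769 m (along the plate) below the hinge at the top edge, so the moment about the hinge is M = F × 0.830769 = 73.5698 × 0.830769 = 61.1195 kN·m.
A normal force at the bottom, 1.6 m from the hinge, must supply this moment: P = 61.1195/1.6 = 38.1997 kN.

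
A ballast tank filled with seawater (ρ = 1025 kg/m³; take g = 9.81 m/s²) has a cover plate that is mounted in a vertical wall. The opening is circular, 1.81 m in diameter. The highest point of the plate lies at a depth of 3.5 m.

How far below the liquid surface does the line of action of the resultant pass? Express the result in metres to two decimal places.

γ = ρg = 1025 × 9.81 / 1000 = 10.05525 kN/m³.
The centroid is at the centre, 0.905 m below the top of the plate, so the centroid depth is h_c = 3.5 + 0.905 = 4.405 m.
A = π(0.905)² = 2.57304 m².
Resultant F = γ·h_c·A = 10.05525 × 4.405 × 2.57304 = 113.969 kN.
I_c = πr⁴/4 = π × 0.905⁴/4 = 0.526847 m⁴.
Centre of pressure: y_p = y_c + I_c/(y_c·A) = 4.405 + 0.526847/(4.405 × 2.57304) = 4.405 + 0.0464828 = 4.45148 m along the plane.

h_p = 4.45 m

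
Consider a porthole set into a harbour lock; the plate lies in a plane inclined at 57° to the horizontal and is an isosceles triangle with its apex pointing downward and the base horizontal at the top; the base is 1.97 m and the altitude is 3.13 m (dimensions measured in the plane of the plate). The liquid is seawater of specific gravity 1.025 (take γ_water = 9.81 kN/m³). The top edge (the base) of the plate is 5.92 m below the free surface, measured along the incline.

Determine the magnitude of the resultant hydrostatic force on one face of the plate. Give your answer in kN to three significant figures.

F ≈ 181 kN

γ = 1.025 × 9.81 = 10.05525 kN/m³.
Let θ = 57° be the plate's angle to the horizontal; measure y along the incline from where the plane meets the free surface. Vertical depth h = y·sinθ with sinθ = 0.838671.
With the apex down, the centroid sits h/3 = 3.13/3 = 1.04333 m below the base (the top edge), so y_c = 5.92 + 1.04333 = 6.96333 m and h_c = 6.96333 × 0.838671 = 5.83994 m.
A = ½ × 1.97 × 3.13 = 3.08305 m².
Resultant F = γ·h_c·A = 10.05525 × 5.83994 × 3.08305 = 181.043 kN.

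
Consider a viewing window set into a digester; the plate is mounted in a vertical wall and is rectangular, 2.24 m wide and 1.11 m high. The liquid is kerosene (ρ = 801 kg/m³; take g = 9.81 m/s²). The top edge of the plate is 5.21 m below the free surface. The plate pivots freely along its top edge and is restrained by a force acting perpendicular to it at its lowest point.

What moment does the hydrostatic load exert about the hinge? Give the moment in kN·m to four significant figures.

γ = ρg = 801 × 9.81 / 1000 = 7.85781 kN/m³.
The centroid lies 1.11/2 = 0.555 m below the top edge, so the centroid depth is h_c = 5.21 + 0.555 = 5.765 m.
A = 2.24 × 1.11 = 2.4864 m².
Resultant F = γ·h_c·A = 7.85781 × 5.765 × 2.4864 = 112.635 kN.
I_c = b·h³/12 = 2.24 × 1.11³/12 = 0.255291 m⁴.
Centre of pressure: y_p = y_c + I_c/(y_c·A) = 5.765 + 0.255291/(5.765 × 2.4864) = 5.765 + 0.0178101 = 5.78281 m along the plane.
The resultant acts 0.555 + 0.0178101 = 0.57281 m (along the plate) below the hinge at the top edge, so the moment about the hinge is M = F × 0.57281 = 112.635 × 0.57281 = 64.5185 kN·m.

M ≈ 64.52 kN·m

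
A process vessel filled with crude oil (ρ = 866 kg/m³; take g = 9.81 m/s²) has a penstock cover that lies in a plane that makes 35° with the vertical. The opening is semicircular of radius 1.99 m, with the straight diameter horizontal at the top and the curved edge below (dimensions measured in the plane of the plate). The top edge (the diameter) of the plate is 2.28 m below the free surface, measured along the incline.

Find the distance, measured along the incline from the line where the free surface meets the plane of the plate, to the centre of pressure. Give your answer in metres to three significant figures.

y_p = 3.21 m

γ = ρg = 866 × 9.81 / 1000 = 8.49546 kN/m³.
The plate makes 35° with the vertical, i.e. θ = 90° − 35° = 55° to the horizontal. Measuring y along the incline from the free-surface line, vertical depth h = y·sinθ with sinθ = 0.819152.
The centroid of a semicircle lies 4r/(3π) = 0.844582 m from the diameter, here below the top edge, so y_c = 2.28 + 0.844582 = 3.12458 m and h_c = 3.12458 × 0.819152 = 2.55951 m.
A = πr²/2 = π × 1.99²/2 = 6.22051 m².
Resultant F = γ·h_c·A = 8.49546 × 2.55951 × 6.22051 = 135.26 kN.
I_c = (π/8 − 8/(9π))·r⁴ = 0.109757 × 1.99⁴ = 1.72125 m⁴.
Centre of pressure: y_p = y_c + I_c/(y_c·A) = 3.12458 + 1.72125/(3.12458 × 6.22051) = 3.12458 + 0.0885577 = 3.21314 m along the plane.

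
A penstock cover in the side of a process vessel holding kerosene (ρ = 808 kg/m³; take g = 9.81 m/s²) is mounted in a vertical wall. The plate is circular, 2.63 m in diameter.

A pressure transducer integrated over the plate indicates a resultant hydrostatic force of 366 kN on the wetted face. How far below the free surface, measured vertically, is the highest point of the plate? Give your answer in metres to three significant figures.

γ = ρg = 808 × 9.81 / 1000 = 7.92648 kN/m³.
A = π(1.315)² = 5.43252 m².
From F = γ·h_c·A, the centroid depth is h_c = 366/(7.92648 × 5.43252) = 8.49962 m.
The centroid is at the centre, 1.315 m below the top of the plate, so the highest point sits at h_top = 8.49962 − 1.315 = 7.18462 m below the surface.

d_top ≈ 7.18 m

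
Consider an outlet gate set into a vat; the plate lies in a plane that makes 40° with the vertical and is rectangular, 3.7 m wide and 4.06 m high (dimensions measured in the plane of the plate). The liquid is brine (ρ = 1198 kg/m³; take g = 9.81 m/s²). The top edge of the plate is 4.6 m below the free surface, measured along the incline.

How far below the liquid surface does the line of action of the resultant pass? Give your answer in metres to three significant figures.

h_p = 5.24 m

γ = ρg = 1198 × 9.81 / 1000 = 11.75238 kN/m³.
The plate makes 40° with the vertical, i.e. θ = 90° − 40° = 50° to the horizontal. Measuring y along the incline from the free-surface line, vertical depth h = y·sinθ with sinθ = 0.766044.
The centroid lies 4.06/2 = 2.03 m below the top edge, so y_c = 4.6 + 2.03 = 6.63 m and h_c = 6.63 × 0.766044 = 5.07887 m.
A = 3.7 × 4.06 = 15.022 m².
Resultant F = γ·h_c·A = 11.75238 × 5.07887 × 15.022 = 896.645 kN.
I_c = b·h³/12 = 3.7 × 4.06³/12 = 20.6347 m⁴.
Centre of pressure: y_p = y_c + I_c/(y_c·A) = 6.63 + 20.6347/(6.63 × 15.022) = 6.63 + 0.207184 = 6.83718 m along the plane.
Vertically, h_p = y_p·sinθ = 6.83718 × 0.766044 = 5.23758 m.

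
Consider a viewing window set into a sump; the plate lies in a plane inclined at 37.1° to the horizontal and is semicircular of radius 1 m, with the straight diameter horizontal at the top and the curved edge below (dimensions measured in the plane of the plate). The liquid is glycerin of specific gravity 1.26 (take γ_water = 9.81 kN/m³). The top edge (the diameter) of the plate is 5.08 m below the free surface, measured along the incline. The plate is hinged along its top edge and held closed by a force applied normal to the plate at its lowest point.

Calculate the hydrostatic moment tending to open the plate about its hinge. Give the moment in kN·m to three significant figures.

γ = 1.26 × 9.81 = 12.3606 kN/m³.
Let θ = 37.1° be the plate's angle to the horizontal; measure y along the incline from where the plane meets the free surface. Vertical depth h = y·sinθ with sinθ = 0.603208.
The centroid of a semicircle lies 4r/(3π) = 0.424413 m from the diameter, here below the top edge, so y_c = 5.08 + 0.424413 = 5.50441 m and h_c = 5.50441 × 0.603208 = 3.3203 m.
A = πr²/2 = π × 1²/2 = 1.5708 m².
Resultant F = γ·h_c·A = 12.3606 × 3.3203 × 1.5708 = 64.467 kN.
I_c = (π/8 − 8/(9π))·r⁴ = 0.109757 × 1⁴ = 0.109757 m⁴.
Centre of pressure: y_p = y_c + I_c/(y_c·A) = 5.50441 + 0.109757/(5.50441 × 1.5708) = 5.50441 + 0.0126941 = 5.5171 m along the plane.
The resultant acts 0.424413 + 0.0126941 = 0.437107 m (along the plate) below the hinge at the top edge, so the moment about the hinge is M = F × 0.437107 = 64.467 × 0.437107 = 28.179 kN·m.

M ≈ 28.2 kN·m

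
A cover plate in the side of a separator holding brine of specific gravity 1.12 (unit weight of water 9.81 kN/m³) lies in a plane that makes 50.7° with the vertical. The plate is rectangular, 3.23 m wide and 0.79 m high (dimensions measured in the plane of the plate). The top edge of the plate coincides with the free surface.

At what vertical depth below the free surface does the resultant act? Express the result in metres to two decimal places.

γ = 1.12 × 9.81 = 10.9872 kN/m³.
The plate makes 50.7° with the vertical, i.e. θ = 90° − 50.7° = 39.3° to the horizontal. Measuring y along the incline from the free-surface line, vertical depth h = y·sinθ with sinθ = 0.633381.
The centroid lies 0.79/2 = 0.395 m below the top edge, so y_c = 0.395 m and h_c = 0.395 × 0.633381 = 0.250185 m.
A = 3.23 × 0.79 = 2.5517 m².
Resultant F = γ·h_c·A = 10.9872 × 0.250185 × 2.5517 = 7.0142 kN.
I_c = b·h³/12 = 3.23 × 0.79³/12 = 0.13271 m⁴.
Centre of pressure: y_p = y_c + I_c/(y_c·A) = 0.395 + 0.13271/(0.395 × 2.5517) = 0.395 + 0.131667 = 0.526667 m along the plane.
Vertically, h_p = y_p·sinθ = 0.526667 × 0.633381 = 0.333581 m.

h_p = 0.33 m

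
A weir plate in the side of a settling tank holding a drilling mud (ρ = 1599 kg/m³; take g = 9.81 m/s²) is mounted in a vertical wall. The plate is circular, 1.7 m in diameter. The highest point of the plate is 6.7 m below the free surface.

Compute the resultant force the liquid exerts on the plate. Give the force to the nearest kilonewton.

γ = ρg = 1599 × 9.81 / 1000 = 15.68619 kN/m³.
The centroid is at the centre, 0.85 m below the top of the plate, so the centroid depth is h_c = 6.7 + 0.85 = 7.55 m.
A = π(0.85)² = 2.2698 m².
Resultant F = γ·h_c·A = 15.68619 × 7.55 × 2.2698 = 268.814 kN.

F ≈ 269 kN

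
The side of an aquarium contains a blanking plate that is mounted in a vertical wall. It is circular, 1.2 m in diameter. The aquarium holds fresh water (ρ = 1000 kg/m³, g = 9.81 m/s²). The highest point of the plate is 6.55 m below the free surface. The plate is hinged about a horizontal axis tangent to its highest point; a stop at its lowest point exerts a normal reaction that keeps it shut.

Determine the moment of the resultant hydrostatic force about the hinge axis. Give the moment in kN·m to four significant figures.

M ≈ 48.60 kN·m

γ = ρg = 1000 × 9.81 = 9810 N/m³ = 9.81 kN/m³.
The centroid is at the centre, 0.6 m below the top of the plate, so the centroid depth is h_c = 6.55 + 0.6 = 7.15 m.
A = π(0.6)² = 1.13097 m².
Resultant F = γ·h_c·A = 9.81 × 7.15 × 1.13097 = 79.3279 kN.
I_c = πr⁴/4 = π × 0.6⁴/4 = 0.101788 m⁴.
Centre of pressure: y_p = y_c + I_c/(y_c·A) = 7.15 + 0.101788/(7.15 × 1.13097) = 7.15 + 0.0125875 = 7.16259 m along the plane.
The resultant acts 0.6 + 0.0125875 = 0.612587 m (along the plate) below the hinge at the top edge, so the moment about the hinge is M = F × 0.612587 = 79.3279 × 0.612587 = 48.5952 kN·m.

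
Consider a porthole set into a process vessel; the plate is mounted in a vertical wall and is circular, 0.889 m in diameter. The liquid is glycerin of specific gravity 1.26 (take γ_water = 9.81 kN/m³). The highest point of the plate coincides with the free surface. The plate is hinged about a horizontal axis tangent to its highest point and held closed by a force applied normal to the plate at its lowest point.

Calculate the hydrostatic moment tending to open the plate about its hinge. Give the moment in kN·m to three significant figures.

γ = 1.26 × 9.81 = 12.3606 kN/m³.
The centroid is at the centre, 0.4445 m below the top of the plate, so the centroid depth is h_c = 0.4445 m.
A = π(0.4445)² = 0.620717 m².
Resultant F = γ·h_c·A = 12.3606 × 0.4445 × 0.620717 = 3.4104 kN.
I_c = πr⁴/4 = π × 0.4445⁴/4 = 0.0306603 m⁴.
Centre of pressure: y_p = y_c + I_c/(y_c·A) = 0.4445 + 0.0306603/(0.4445 × 0.620717) = 0.4445 + 0.111125 = 0.555625 m along the plane.
The resultant acts 0.4445 + 0.111125 = 0.555625 m (along the plate) below the hinge at the top edge, so the moment about the hinge is M = F × 0.555625 = 3.4104 × 0.555625 = 1.8949 kN·m.

M ≈ 1.89 kN·m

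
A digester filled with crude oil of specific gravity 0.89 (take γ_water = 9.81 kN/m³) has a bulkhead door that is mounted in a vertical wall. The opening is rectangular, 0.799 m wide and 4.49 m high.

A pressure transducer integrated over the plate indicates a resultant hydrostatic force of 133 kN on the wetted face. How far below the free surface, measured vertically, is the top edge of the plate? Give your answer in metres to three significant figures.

d_top ≈ 2.00 m

γ = 0.89 × 9.81 = 8.7309 kN/m³.
A = 0.799 × 4.49 = 3.58751 m².
From F = γ·h_c·A, the centroid depth is h_c = 133/(8.7309 × 3.58751) = 4.24619 m.
The centroid lies 4.49/2 = 2.245 m below the top edge, so the top edge sits at h_top = 4.24619 − 2.245 = 2.00119 m below the surface.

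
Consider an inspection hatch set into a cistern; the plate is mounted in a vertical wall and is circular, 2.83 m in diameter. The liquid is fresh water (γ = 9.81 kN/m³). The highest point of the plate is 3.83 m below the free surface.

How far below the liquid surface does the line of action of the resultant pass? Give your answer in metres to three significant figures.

γ = 9.81 kN/m³.
The centroid is at the centre, 1.415 m below the top of the plate, so the centroid depth is h_c = 3.83 + 1.415 = 5.245 m.
A = π(1.415)² = 6.29018 m².
Resultant F = γ·h_c·A = 9.81 × 5.245 × 6.29018 = 323.651 kN.
I_c = πr⁴/4 = π × 1.415⁴/4 = 3.14859 m⁴.
Centre of pressure: y_p = y_c + I_c/(y_c·A) = 5.245 + 3.14859/(5.245 × 6.29018) = 5.245 + 0.095435 = 5.34044 m along the plane.

h_p = 5.34 m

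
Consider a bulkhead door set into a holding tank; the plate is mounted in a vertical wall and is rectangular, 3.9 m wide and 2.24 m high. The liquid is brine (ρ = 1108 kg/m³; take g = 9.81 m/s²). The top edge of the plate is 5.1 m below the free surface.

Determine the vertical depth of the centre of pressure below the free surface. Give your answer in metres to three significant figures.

γ = ρg = 1108 × 9.81 / 1000 = 10.86948 kN/m³.
The centroid lies 2.24/2 = 1.12 m below the top edge, so the centroid depth is h_c = 5.1 + 1.12 = 6.22 m.
A = 3.9 × 2.24 = 8.736 m².
Resultant F = γ·h_c·A = 10.86948 × 6.22 × 8.736 = 590.625 kN.
I_c = b·h³/12 = 3.9 × 2.24³/12 = 3.65281 m⁴.
Centre of pressure: y_p = y_c + I_c/(y_c·A) = 6.22 + 3.65281/(6.22 × 8.736) = 6.22 + 0.067224 = 6.28722 m along the plane.

h_p = 6.29 m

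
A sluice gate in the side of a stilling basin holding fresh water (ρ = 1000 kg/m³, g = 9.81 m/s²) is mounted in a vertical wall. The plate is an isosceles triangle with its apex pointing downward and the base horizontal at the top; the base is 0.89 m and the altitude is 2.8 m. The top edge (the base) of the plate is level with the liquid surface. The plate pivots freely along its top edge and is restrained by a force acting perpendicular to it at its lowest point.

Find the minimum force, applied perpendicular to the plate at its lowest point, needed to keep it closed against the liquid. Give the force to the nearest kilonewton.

P ≈ 6 kN

γ = ρg = 1000 × 9.81 = 9810 N/m³ = 9.81 kN/m³.
With the apex down, the centroid sits h/3 = 2.8/3 = 0.933333 m below the base (the top edge), so the centroid depth is h_c = 0.933333 m.
A = ½ × 0.89 × 2.8 = 1.246 m².
Resultant F = γ·h_c·A = 9.81 × 0.933333 × 1.246 = 11.4084 kN.
I_c = b·h³/36 = 0.89 × 2.8³/36 = 0.542702 m⁴.
Centre of pressure: y_p = y_c + I_c/(y_c·A) = 0.933333 + 0.542702/(0.933333 × 1.246) = 0.933333 + 0.466667 = 1.4 m along the plane.
The resultant acts 0.933333 + 0.466667 = 1.4 m (along the plate) below the hinge at the top edge, so the moment about the hinge is M = F × 1.4 = 11.4084 × 1.4 = 15.9718 kN·m.
A normal force at the bottom, 2.8 m from the hinge, must supply this moment: P = 15.9718/2.8 = 5.70421 kN.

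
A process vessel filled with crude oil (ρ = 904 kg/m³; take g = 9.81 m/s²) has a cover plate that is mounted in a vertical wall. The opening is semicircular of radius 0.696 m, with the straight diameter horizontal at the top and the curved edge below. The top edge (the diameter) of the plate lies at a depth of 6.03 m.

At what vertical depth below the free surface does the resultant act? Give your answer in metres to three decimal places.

h_p = 6.331 m

γ = ρg = 904 × 9.81 / 1000 = 8.86824 kN/m³.
The centroid of a semicircle lies 4r/(3π) = 0.295392 m from the diameter, here below the top edge, so the centroid depth is h_c = 6.03 + 0.295392 = 6.32539 m.
A = πr²/2 = π × 0.696²/2 = 0.760919 m².
Resultant F = γ·h_c·A = 8.86824 × 6.32539 × 0.760919 = 42.6838 kN.
I_c = (π/8 − 8/(9π))·r⁴ = 0.109757 × 0.696⁴ = 0.0257555 m⁴.
Centre of pressure: y_p = y_c + I_c/(y_c·A) = 6.32539 + 0.0257555/(6.32539 × 0.760919) = 6.32539 + 0.00535111 = 6.33074 m along the plane.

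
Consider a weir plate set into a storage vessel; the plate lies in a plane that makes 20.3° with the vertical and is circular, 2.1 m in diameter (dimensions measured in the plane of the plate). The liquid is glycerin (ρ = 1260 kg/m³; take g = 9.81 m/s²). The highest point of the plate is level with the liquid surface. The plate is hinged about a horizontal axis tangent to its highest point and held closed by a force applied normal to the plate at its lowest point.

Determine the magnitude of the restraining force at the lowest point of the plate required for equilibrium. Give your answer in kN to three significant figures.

P ≈ 26.4 kN

γ = ρg = 1260 × 9.81 / 1000 = 12.3606 kN/m³.
The plate makes 20.3° with the vertical, i.e. θ = 90° − 20.3° = 69.7° to the horizontal. Measuring y along the incline from the free-surface line, vertical depth h = y·sinθ with sinθ = 0.937889.
The centroid is at the centre, 1.05 m below the top of the plate, so y_c = 1.05 m and h_c = 1.05 × 0.937889 = 0.984783 m.
A = π(1.05)² = 3.46361 m².
Resultant F = γ·h_c·A = 12.3606 × 0.984783 × 3.46361 = 42.1608 kN.
I_c = πr⁴/4 = π × 1.05⁴/4 = 0.954656 m⁴.
Centre of pressure: y_p = y_c + I_c/(y_c·A) = 1.05 + 0.954656/(1.05 × 3.46361) = 1.05 + 0.2625 = 1.3125 m along the plane.
The resultant acts 1.05 + 0.2625 = 1.3125 m (along the plate) below the hinge at the top edge, so the moment about the hinge is M = F × 1.3125 = 42.1608 × 1.3125 = 55.3361 kN·m.
A normal force at the bottom, 2.1 m from the hinge, must supply this moment: P = 55.3361/2.1 = 26.3505 kN.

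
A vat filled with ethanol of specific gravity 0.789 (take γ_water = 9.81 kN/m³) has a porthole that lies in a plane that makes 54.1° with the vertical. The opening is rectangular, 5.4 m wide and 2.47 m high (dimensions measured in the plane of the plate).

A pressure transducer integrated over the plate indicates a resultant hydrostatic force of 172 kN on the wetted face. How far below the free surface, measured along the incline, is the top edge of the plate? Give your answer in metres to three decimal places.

y_top ≈ 1.606 m

γ = 0.789 × 9.81 = 7.74009 kN/m³.
A = 5.4 × 2.47 = 13.338 m².
From F = γ·h_c·A, the centroid depth is h_c = 172/(7.74009 × 13.338) = 1.66606 m.
The plate makes 54.1° with the vertical, i.e. θ = 90° − 54.1° = 35.9° to the horizontal. Measuring y along the incline from the free-surface line, vertical depth h = y·sinθ with sinθ = 0.586372.
Along the incline, y_c = h_c/sinθ = 1.66606/0.586372 = 2.8413 m.
The centroid lies 2.47/2 = 1.235 m below the top edge, so the top edge sits at y_top = 2.8413 − 1.235 = 1.6063 m along the incline.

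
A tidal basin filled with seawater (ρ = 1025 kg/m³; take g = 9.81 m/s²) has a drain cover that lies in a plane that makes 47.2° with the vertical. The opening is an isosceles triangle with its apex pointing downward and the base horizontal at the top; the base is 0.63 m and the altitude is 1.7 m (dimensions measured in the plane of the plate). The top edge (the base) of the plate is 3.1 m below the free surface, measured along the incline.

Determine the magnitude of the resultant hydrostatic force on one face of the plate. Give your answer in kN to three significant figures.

F ≈ 13.4 kN

γ = ρg = 1025 × 9.81 / 1000 = 10.05525 kN/m³.
The plate makes 47.2° with the vertical, i.e. θ = 90° − 47.2° = 42.8° to the horizontal. Measuring y along the incline from the free-surface line, vertical depth h = y·sinθ with sinθ = 0.679441.
With the apex down, the centroid sits h/3 = 1.7/3 = 0.566667 m below the base (the top edge), so y_c = 3.1 + 0.566667 = 3.66667 m and h_c = 3.66667 × 0.679441 = 2.49129 m.
A = ½ × 0.63 × 1.7 = 0.5355 m².
Resultant F = γ·h_c·A = 10.05525 × 2.49129 × 0.5355 = 13.4146 kN.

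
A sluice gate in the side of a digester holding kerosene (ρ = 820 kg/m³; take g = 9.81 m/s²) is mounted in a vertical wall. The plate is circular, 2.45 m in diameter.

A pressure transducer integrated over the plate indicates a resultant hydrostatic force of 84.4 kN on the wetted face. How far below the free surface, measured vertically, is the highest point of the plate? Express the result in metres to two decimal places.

γ = ρg = 820 × 9.81 / 1000 = 8.0442 kN/m³.
A = π(1.225)² = 4.71435 m².
From F = γ·h_c·A, the centroid depth is h_c = 84.4/(8.0442 × 4.71435) = 2.22555 m.
The centroid is at the centre, 1.225 m below the top of the plate, so the highest point sits at h_top = 2.22555 − 1.225 = 1.00055 m below the surface.

d_top ≈ 1.00 m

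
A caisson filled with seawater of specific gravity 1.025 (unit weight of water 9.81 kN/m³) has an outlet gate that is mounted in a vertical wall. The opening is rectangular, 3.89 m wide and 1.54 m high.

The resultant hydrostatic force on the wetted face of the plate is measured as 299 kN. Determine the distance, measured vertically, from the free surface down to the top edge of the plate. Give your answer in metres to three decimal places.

γ = 1.025 × 9.81 = 10.05525 kN/m³.
A = 3.89 × 1.54 = 5.9906 m².
From F = γ·h_c·A, the centroid depth is h_c = 299/(10.05525 × 5.9906) = 4.96373 m.
The centroid lies 1.54/2 = 0.77 m below the top edge, so the top edge sits at h_top = 4.96373 − 0.77 = 4.19373 m below the surface.

d_top ≈ 4.194 m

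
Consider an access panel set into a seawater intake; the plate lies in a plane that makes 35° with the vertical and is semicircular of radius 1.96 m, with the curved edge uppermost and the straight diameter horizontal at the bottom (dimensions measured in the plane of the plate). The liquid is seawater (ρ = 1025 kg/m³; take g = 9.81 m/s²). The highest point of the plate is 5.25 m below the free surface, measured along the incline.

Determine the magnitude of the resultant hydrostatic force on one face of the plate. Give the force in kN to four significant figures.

γ = ρg = 1025 × 9.81 / 1000 = 10.05525 kN/m³.
The plate makes 35° with the vertical, i.e. θ = 90° − 35° = 55° to the horizontal. Measuring y along the incline from the free-surface line, vertical depth h = y·sinθ with sinθ = 0.819152.
The centroid lies 4r/(3π) = 0.83185 m above the diameter, so r − 4r/(3π) = 1.96 − 0.83185 = 1.12815 m below the topmost point, so y_c = 5.25 + 1.12815 = 6.37815 m and h_c = 6.37815 × 0.819152 = 5.22467 m.
A = πr²/2 = π × 1.96²/2 = 6.03437 m².
Resultant F = γ·h_c·A = 10.05525 × 5.22467 × 6.03437 = 317.018 kN.

F ≈ 317.0 kN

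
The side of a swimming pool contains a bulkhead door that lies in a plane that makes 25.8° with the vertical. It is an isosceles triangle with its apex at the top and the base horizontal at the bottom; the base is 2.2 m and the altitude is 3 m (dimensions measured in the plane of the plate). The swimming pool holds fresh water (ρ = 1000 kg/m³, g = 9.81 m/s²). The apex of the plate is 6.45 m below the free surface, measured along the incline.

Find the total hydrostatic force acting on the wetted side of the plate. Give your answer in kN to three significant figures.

γ = ρg = 1000 × 9.81 = 9810 N/m³ = 9.81 kN/m³.
The plate makes 25.8° with the vertical, i.e. θ = 90° − 25.8° = 64.2° to the horizontal. Measuring y along the incline from the free-surface line, vertical depth h = y·sinθ with sinθ = 0.900319.
With the apex up, the centroid sits 2h/3 = 2 × 3/3 = 2 m below the apex, so y_c = 6.45 + 2 = 8.45 m and h_c = 8.45 × 0.900319 = 7.6077 m.
A = ½ × 2.2 × 3 = 3.3 m².
Resultant F = γ·h_c·A = 9.81 × 7.6077 × 3.3 = 246.284 kN.

F ≈ 246 kN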